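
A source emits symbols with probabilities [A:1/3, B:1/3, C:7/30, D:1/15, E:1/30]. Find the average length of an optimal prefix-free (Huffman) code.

Huffman tree construction:
Combine smallest probabilities repeatedly
Resulting codes:
  A: 10 (length 2)
  B: 11 (length 2)
  C: 01 (length 2)
  D: 001 (length 3)
  E: 000 (length 3)
Average length = Σ p(s) × length(s) = 2.1000 bits


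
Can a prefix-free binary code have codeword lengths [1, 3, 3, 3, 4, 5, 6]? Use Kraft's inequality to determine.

Kraft inequality: Σ 2^(-l_i) ≤ 1 for prefix-free code
Calculating: 2^(-1) + 2^(-3) + 2^(-3) + 2^(-3) + 2^(-4) + 2^(-5) + 2^(-6)
= 0.5 + 0.125 + 0.125 + 0.125 + 0.0625 + 0.03125 + 0.015625
= 0.9844
Since 0.9844 ≤ 1, prefix-free code exists


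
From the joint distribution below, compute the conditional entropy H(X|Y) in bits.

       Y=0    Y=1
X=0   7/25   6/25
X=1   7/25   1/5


H(X|Y) = Σ_y p(y) H(X|Y=y)
  p(Y=0) = 14/25, H(X|Y=0) = 1.0000
  p(Y=1) = 11/25, H(X|Y=1) = 0.9940
H(X|Y) = 0.5600×1.0000 + 0.4400×0.9940 = 0.9974 bits


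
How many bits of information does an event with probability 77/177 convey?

Information content I(x) = -log₂(p(x))
I = -log₂(77/177) = -log₂(0.4350)
I = 1.2008 bits


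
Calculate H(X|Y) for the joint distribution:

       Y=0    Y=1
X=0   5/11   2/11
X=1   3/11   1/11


H(X|Y) = Σ_y p(y) H(X|Y=y)
  p(Y=0) = 8/11, H(X|Y=0) = 0.9544
  p(Y=1) = 3/11, H(X|Y=1) = 0.9183
H(X|Y) = 0.7273×0.9544 + 0.2727×0.9183 = 0.9446 bits


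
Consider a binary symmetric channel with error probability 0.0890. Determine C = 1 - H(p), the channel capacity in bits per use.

For BSC with error probability p:
C = 1 - H(p) where H(p) is binary entropy
H(0.0890) = -0.0890 × log₂(0.0890) - 0.9110 × log₂(0.9110)
H(p) = 0.4331
C = 1 - 0.4331 = 0.5669 bits/use


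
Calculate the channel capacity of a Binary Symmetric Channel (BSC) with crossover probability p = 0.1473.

For BSC with error probability p:
C = 1 - H(p) where H(p) is binary entropy
H(0.1473) = -0.1473 × log₂(0.1473) - 0.8527 × log₂(0.8527)
H(p) = 0.6030
C = 1 - 0.6030 = 0.3970 bits/use


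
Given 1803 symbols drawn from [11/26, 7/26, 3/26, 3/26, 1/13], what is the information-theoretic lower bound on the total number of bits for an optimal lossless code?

Entropy H = 2.0383 bits/symbol
Minimum bits = H × n = 2.0383 × 1803
= 3675.10 bits


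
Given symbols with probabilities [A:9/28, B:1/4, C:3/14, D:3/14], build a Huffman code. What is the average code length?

Huffman tree construction:
Combine smallest probabilities repeatedly
Resulting codes:
  A: 11 (length 2)
  B: 10 (length 2)
  C: 00 (length 2)
  D: 01 (length 2)
Average length = Σ p(s) × length(s) = 2.0000 bits


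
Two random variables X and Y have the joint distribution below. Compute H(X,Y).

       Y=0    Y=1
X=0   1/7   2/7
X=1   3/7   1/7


H(X,Y) = -Σ p(x,y) log₂ p(x,y)
  p(0,0)=1/7: -0.1429 × log₂(0.1429) = 0.4011
  p(0,1)=2/7: -0.2857 × log₂(0.2857) = 0.5164
  p(1,0)=3/7: -0.4286 × log₂(0.4286) = 0.5239
  p(1,1)=1/7: -0.1429 × log₂(0.1429) = 0.4011
H(X,Y) = 1.8424 bits


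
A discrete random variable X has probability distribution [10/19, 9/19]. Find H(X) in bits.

H(X) = -Σ p(x) log₂ p(x)
  -10/19 × log₂(10/19) = 0.4874
  -9/19 × log₂(9/19) = 0.5106
H(X) = 0.9980 bits


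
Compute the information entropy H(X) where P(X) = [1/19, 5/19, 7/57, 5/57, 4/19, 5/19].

H(X) = -Σ p(x) log₂ p(x)
  -1/19 × log₂(1/19) = 0.2236
  -5/19 × log₂(5/19) = 0.5068
  -7/57 × log₂(7/57) = 0.3716
  -5/57 × log₂(5/57) = 0.3080
  -4/19 × log₂(4/19) = 0.4732
  -5/19 × log₂(5/19) = 0.5068
H(X) = 2.3900 bits


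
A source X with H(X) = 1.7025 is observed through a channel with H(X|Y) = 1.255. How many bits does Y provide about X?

I(X;Y) = H(X) - H(X|Y)
I(X;Y) = 1.7025 - 1.255 = 0.4475 bits


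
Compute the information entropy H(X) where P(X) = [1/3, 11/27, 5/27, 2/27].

H(X) = -Σ p(x) log₂ p(x)
  -1/3 × log₂(1/3) = 0.5283
  -11/27 × log₂(11/27) = 0.5278
  -5/27 × log₂(5/27) = 0.4505
  -2/27 × log₂(2/27) = 0.2781
H(X) = 1.7848 bits


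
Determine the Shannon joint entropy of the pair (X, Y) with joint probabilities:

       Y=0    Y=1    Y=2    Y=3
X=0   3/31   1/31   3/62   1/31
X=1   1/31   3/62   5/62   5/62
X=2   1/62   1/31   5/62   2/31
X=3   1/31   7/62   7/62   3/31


H(X,Y) = -Σ p(x,y) log₂ p(x,y)
  p(0,0)=3/31: -0.0968 × log₂(0.0968) = 0.3261
  p(0,1)=1/31: -0.0323 × log₂(0.0323) = 0.1598
  p(0,2)=3/62: -0.0484 × log₂(0.0484) = 0.2114
  p(0,3)=1/31: -0.0323 × log₂(0.0323) = 0.1598
  p(1,0)=1/31: -0.0323 × log₂(0.0323) = 0.1598
  p(1,1)=3/62: -0.0484 × log₂(0.0484) = 0.2114
  p(1,2)=5/62: -0.0806 × log₂(0.0806) = 0.2929
  p(1,3)=5/62: -0.0806 × log₂(0.0806) = 0.2929
  p(2,0)=1/62: -0.0161 × log₂(0.0161) = 0.0960
  p(2,1)=1/31: -0.0323 × log₂(0.0323) = 0.1598
  p(2,2)=5/62: -0.0806 × log₂(0.0806) = 0.2929
  p(2,3)=2/31: -0.0645 × log₂(0.0645) = 0.2551
  p(3,0)=1/31: -0.0323 × log₂(0.0323) = 0.1598
  p(3,1)=7/62: -0.1129 × log₂(0.1129) = 0.3553
  p(3,2)=7/62: -0.1129 × log₂(0.1129) = 0.3553
  p(3,3)=3/31: -0.0968 × log₂(0.0968) = 0.3261
H(X,Y) = 3.8145 bits


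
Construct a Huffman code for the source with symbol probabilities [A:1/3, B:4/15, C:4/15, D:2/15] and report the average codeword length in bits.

Huffman tree construction:
Combine smallest probabilities repeatedly
Resulting codes:
  A: 11 (length 2)
  B: 01 (length 2)
  C: 10 (length 2)
  D: 00 (length 2)
Average length = Σ p(s) × length(s) = 2.0000 bits


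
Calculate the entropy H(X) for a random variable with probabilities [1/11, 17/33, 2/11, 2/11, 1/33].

H(X) = -Σ p(x) log₂ p(x)
  -1/11 × log₂(1/11) = 0.3145
  -17/33 × log₂(17/33) = 0.4930
  -2/11 × log₂(2/11) = 0.4472
  -2/11 × log₂(2/11) = 0.4472
  -1/33 × log₂(1/33) = 0.1529
H(X) = 1.8547 bits


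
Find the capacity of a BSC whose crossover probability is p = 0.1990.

For BSC with error probability p:
C = 1 - H(p) where H(p) is binary entropy
H(0.1990) = -0.1990 × log₂(0.1990) - 0.8010 × log₂(0.8010)
H(p) = 0.7199
C = 1 - 0.7199 = 0.2801 bits/use


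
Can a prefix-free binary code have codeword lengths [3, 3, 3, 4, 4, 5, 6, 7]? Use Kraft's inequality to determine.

Kraft inequality: Σ 2^(-l_i) ≤ 1 for prefix-free code
Calculating: 2^(-3) + 2^(-3) + 2^(-3) + 2^(-4) + 2^(-4) + 2^(-5) + 2^(-6) + 2^(-7)
= 0.125 + 0.125 + 0.125 + 0.0625 + 0.0625 + 0.03125 + 0.015625 + 0.0078125
= 0.5547
Since 0.5547 ≤ 1, prefix-free code exists


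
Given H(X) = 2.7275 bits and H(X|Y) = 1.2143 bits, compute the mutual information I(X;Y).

I(X;Y) = H(X) - H(X|Y)
I(X;Y) = 2.7275 - 1.2143 = 1.5132 bits


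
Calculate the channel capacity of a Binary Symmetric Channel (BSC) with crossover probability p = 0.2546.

For BSC with error probability p:
C = 1 - H(p) where H(p) is binary entropy
H(0.2546) = -0.2546 × log₂(0.2546) - 0.7454 × log₂(0.7454)
H(p) = 0.8185
C = 1 - 0.8185 = 0.1815 bits/use


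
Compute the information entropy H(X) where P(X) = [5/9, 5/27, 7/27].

H(X) = -Σ p(x) log₂ p(x)
  -5/9 × log₂(5/9) = 0.4711
  -5/27 × log₂(5/27) = 0.4505
  -7/27 × log₂(7/27) = 0.5049
H(X) = 1.4266 bits


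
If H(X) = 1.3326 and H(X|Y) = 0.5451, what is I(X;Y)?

I(X;Y) = H(X) - H(X|Y)
I(X;Y) = 1.3326 - 0.5451 = 0.7875 bits


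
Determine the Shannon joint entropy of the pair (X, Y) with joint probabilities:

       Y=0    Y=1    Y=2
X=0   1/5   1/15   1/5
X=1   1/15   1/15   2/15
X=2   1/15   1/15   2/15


H(X,Y) = -Σ p(x,y) log₂ p(x,y)
  p(0,0)=1/5: -0.2000 × log₂(0.2000) = 0.4644
  p(0,1)=1/15: -0.0667 × log₂(0.0667) = 0.2605
  p(0,2)=1/5: -0.2000 × log₂(0.2000) = 0.4644
  p(1,0)=1/15: -0.0667 × log₂(0.0667) = 0.2605
  p(1,1)=1/15: -0.0667 × log₂(0.0667) = 0.2605
  p(1,2)=2/15: -0.1333 × log₂(0.1333) = 0.3876
  p(2,0)=1/15: -0.0667 × log₂(0.0667) = 0.2605
  p(2,1)=1/15: -0.0667 × log₂(0.0667) = 0.2605
  p(2,2)=2/15: -0.1333 × log₂(0.1333) = 0.3876
H(X,Y) = 3.0062 bits


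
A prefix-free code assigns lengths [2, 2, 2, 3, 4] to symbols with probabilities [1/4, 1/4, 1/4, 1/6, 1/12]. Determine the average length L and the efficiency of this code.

Average length L = Σ p_i × l_i = 2.3333 bits
Entropy H = 2.2296 bits
Efficiency η = H/L × 100% = 95.55%


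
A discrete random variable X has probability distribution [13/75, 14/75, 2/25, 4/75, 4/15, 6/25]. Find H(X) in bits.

H(X) = -Σ p(x) log₂ p(x)
  -13/75 × log₂(13/75) = 0.4383
  -14/75 × log₂(14/75) = 0.4520
  -2/25 × log₂(2/25) = 0.2915
  -4/75 × log₂(4/75) = 0.2255
  -4/15 × log₂(4/15) = 0.5085
  -6/25 × log₂(6/25) = 0.4941
H(X) = 2.4099 bits


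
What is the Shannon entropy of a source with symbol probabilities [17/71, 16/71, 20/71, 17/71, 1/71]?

H(X) = -Σ p(x) log₂ p(x)
  -17/71 × log₂(17/71) = 0.4938
  -16/71 × log₂(16/71) = 0.4845
  -20/71 × log₂(20/71) = 0.5149
  -17/71 × log₂(17/71) = 0.4938
  -1/71 × log₂(1/71) = 0.0866
H(X) = 2.0735 bits


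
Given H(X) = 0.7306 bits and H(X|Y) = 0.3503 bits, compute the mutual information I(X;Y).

I(X;Y) = H(X) - H(X|Y)
I(X;Y) = 0.7306 - 0.3503 = 0.3803 bits


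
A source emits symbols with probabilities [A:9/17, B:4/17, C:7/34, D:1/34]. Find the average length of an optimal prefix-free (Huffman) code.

Huffman tree construction:
Combine smallest probabilities repeatedly
Resulting codes:
  A: 1 (length 1)
  B: 00 (length 2)
  C: 011 (length 3)
  D: 010 (length 3)
Average length = Σ p(s) × length(s) = 1.7059 bits


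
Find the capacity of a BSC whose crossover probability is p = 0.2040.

For BSC with error probability p:
C = 1 - H(p) where H(p) is binary entropy
H(0.2040) = -0.2040 × log₂(0.2040) - 0.7960 × log₂(0.7960)
H(p) = 0.7299
C = 1 - 0.7299 = 0.2701 bits/use


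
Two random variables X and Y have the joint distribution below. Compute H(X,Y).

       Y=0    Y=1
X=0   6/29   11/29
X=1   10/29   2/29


H(X,Y) = -Σ p(x,y) log₂ p(x,y)
  p(0,0)=6/29: -0.2069 × log₂(0.2069) = 0.4703
  p(0,1)=11/29: -0.3793 × log₂(0.3793) = 0.5305
  p(1,0)=10/29: -0.3448 × log₂(0.3448) = 0.5297
  p(1,1)=2/29: -0.0690 × log₂(0.0690) = 0.2661
H(X,Y) = 1.7965 bits


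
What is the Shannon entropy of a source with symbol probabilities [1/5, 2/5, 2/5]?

H(X) = -Σ p(x) log₂ p(x)
  -1/5 × log₂(1/5) = 0.4644
  -2/5 × log₂(2/5) = 0.5288
  -2/5 × log₂(2/5) = 0.5288
H(X) = 1.5219 bits


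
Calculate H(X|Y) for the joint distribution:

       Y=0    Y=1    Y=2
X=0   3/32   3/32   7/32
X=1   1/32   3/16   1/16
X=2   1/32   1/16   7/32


H(X|Y) = Σ_y p(y) H(X|Y=y)
  p(Y=0) = 5/32, H(X|Y=0) = 1.3710
  p(Y=1) = 11/32, H(X|Y=1) = 1.4354
  p(Y=2) = 1/2, H(X|Y=2) = 1.4186
H(X|Y) = 0.1562×1.3710 + 0.3438×1.4354 + 0.5000×1.4186 = 1.4169 bits


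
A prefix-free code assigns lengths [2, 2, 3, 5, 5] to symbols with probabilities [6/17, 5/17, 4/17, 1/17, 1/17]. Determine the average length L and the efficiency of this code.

Average length L = Σ p_i × l_i = 2.5882 bits
Entropy H = 2.0216 bits
Efficiency η = H/L × 100% = 78.11%


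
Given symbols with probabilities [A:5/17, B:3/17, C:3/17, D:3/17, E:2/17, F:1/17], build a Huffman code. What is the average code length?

Huffman tree construction:
Combine smallest probabilities repeatedly
Resulting codes:
  A: 10 (length 2)
  B: 110 (length 3)
  C: 111 (length 3)
  D: 00 (length 2)
  E: 011 (length 3)
  F: 010 (length 3)
Average length = Σ p(s) × length(s) = 2.5294 bits


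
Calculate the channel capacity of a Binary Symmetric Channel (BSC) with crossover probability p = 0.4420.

For BSC with error probability p:
C = 1 - H(p) where H(p) is binary entropy
H(0.4420) = -0.4420 × log₂(0.4420) - 0.5580 × log₂(0.5580)
H(p) = 0.9903
C = 1 - 0.9903 = 0.0097 bits/use


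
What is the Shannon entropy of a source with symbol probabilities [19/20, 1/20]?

H(X) = -Σ p(x) log₂ p(x)
  -19/20 × log₂(19/20) = 0.0703
  -1/20 × log₂(1/20) = 0.2161
H(X) = 0.2864 bits


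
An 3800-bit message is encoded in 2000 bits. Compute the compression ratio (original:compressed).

Compression ratio = Original / Compressed
= 3800 / 2000 = 1.90:1


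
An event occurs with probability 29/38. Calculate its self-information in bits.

Information content I(x) = -log₂(p(x))
I = -log₂(29/38) = -log₂(0.7632)
I = 0.3899 bits


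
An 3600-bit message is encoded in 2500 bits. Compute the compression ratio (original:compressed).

Compression ratio = Original / Compressed
= 3600 / 2500 = 1.44:1


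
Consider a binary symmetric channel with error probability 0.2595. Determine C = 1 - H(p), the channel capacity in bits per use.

For BSC with error probability p:
C = 1 - H(p) where H(p) is binary entropy
H(0.2595) = -0.2595 × log₂(0.2595) - 0.7405 × log₂(0.7405)
H(p) = 0.8260
C = 1 - 0.8260 = 0.1740 bits/use


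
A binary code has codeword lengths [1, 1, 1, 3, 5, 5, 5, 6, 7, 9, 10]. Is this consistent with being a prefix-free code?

Kraft inequality: Σ 2^(-l_i) ≤ 1 for prefix-free code
Calculating: 2^(-1) + 2^(-1) + 2^(-1) + 2^(-3) + 2^(-5) + 2^(-5) + 2^(-5) + 2^(-6) + 2^(-7) + 2^(-9) + 2^(-10)
= 0.5 + 0.5 + 0.5 + 0.125 + 0.03125 + 0.03125 + 0.03125 + 0.015625 + 0.0078125 + 0.001953125 + 0.0009765625
= 1.7451
Since 1.7451 > 1, prefix-free code does not exist


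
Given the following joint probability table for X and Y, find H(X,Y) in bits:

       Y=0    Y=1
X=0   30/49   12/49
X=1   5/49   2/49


H(X,Y) = -Σ p(x,y) log₂ p(x,y)
  p(0,0)=30/49: -0.6122 × log₂(0.6122) = 0.4334
  p(0,1)=12/49: -0.2449 × log₂(0.2449) = 0.4971
  p(1,0)=5/49: -0.1020 × log₂(0.1020) = 0.3360
  p(1,1)=2/49: -0.0408 × log₂(0.0408) = 0.1884
H(X,Y) = 1.4548 bits


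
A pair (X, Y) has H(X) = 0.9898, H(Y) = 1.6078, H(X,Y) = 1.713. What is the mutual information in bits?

I(X;Y) = H(X) + H(Y) - H(X,Y)
I(X;Y) = 0.9898 + 1.6078 - 1.713 = 0.8846 bits


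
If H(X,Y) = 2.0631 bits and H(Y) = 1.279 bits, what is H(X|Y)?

Chain rule: H(X,Y) = H(X|Y) + H(Y)
H(X|Y) = H(X,Y) - H(Y) = 2.0631 - 1.279 = 0.7841 bits


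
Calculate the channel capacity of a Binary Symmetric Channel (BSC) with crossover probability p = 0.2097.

For BSC with error probability p:
C = 1 - H(p) where H(p) is binary entropy
H(0.2097) = -0.2097 × log₂(0.2097) - 0.7903 × log₂(0.7903)
H(p) = 0.7409
C = 1 - 0.7409 = 0.2591 bits/use


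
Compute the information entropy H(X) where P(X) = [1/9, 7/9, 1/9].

H(X) = -Σ p(x) log₂ p(x)
  -1/9 × log₂(1/9) = 0.3522
  -7/9 × log₂(7/9) = 0.2820
  -1/9 × log₂(1/9) = 0.3522
H(X) = 0.9864 bits


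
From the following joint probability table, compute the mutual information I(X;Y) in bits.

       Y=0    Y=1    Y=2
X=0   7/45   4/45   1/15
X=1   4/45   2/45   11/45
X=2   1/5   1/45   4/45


H(X) = 1.5787, H(Y) = 1.4663, H(X,Y) = 2.8921
I(X;Y) = H(X) + H(Y) - H(X,Y) = 0.1529 bits


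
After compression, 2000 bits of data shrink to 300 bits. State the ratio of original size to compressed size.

Compression ratio = Original / Compressed
= 2000 / 300 = 6.67:1


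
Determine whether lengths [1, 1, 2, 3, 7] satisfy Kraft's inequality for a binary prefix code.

Kraft inequality: Σ 2^(-l_i) ≤ 1 for prefix-free code
Calculating: 2^(-1) + 2^(-1) + 2^(-2) + 2^(-3) + 2^(-7)
= 0.5 + 0.5 + 0.25 + 0.125 + 0.0078125
= 1.3828
Since 1.3828 > 1, prefix-free code does not exist


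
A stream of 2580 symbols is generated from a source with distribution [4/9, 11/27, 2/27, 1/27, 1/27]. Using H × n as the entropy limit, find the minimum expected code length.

Entropy H = 1.6781 bits/symbol
Minimum bits = H × n = 1.6781 × 2580
= 4329.49 bits


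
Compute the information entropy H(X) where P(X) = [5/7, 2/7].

H(X) = -Σ p(x) log₂ p(x)
  -5/7 × log₂(5/7) = 0.3467
  -2/7 × log₂(2/7) = 0.5164
H(X) = 0.8631 bits


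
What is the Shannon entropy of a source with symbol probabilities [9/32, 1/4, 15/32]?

H(X) = -Σ p(x) log₂ p(x)
  -9/32 × log₂(9/32) = 0.5147
  -1/4 × log₂(1/4) = 0.5000
  -15/32 × log₂(15/32) = 0.5124
H(X) = 1.5271 bits


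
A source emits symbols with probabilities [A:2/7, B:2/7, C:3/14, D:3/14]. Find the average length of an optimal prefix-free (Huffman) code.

Huffman tree construction:
Combine smallest probabilities repeatedly
Resulting codes:
  A: 10 (length 2)
  B: 11 (length 2)
  C: 00 (length 2)
  D: 01 (length 2)
Average length = Σ p(s) × length(s) = 2.0000 bits


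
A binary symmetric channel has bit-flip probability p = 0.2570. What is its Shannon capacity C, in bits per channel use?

For BSC with error probability p:
C = 1 - H(p) where H(p) is binary entropy
H(0.2570) = -0.2570 × log₂(0.2570) - 0.7430 × log₂(0.7430)
H(p) = 0.8222
C = 1 - 0.8222 = 0.1778 bits/use


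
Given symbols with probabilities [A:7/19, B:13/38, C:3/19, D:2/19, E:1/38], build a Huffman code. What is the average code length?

Huffman tree construction:
Combine smallest probabilities repeatedly
Resulting codes:
  A: 0 (length 1)
  B: 11 (length 2)
  C: 101 (length 3)
  D: 1001 (length 4)
  E: 1000 (length 4)
Average length = Σ p(s) × length(s) = 2.0526 bits


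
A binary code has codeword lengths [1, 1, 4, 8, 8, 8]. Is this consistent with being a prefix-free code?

Kraft inequality: Σ 2^(-l_i) ≤ 1 for prefix-free code
Calculating: 2^(-1) + 2^(-1) + 2^(-4) + 2^(-8) + 2^(-8) + 2^(-8)
= 0.5 + 0.5 + 0.0625 + 0.00390625 + 0.00390625 + 0.00390625
= 1.0742
Since 1.0742 > 1, prefix-free code does not exist


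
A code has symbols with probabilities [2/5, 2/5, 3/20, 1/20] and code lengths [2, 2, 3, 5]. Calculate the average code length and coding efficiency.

Average length L = Σ p_i × l_i = 2.3000 bits
Entropy H = 1.6842 bits
Efficiency η = H/L × 100% = 73.23%


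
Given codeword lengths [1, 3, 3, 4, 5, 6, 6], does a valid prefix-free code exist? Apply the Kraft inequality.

Kraft inequality: Σ 2^(-l_i) ≤ 1 for prefix-free code
Calculating: 2^(-1) + 2^(-3) + 2^(-3) + 2^(-4) + 2^(-5) + 2^(-6) + 2^(-6)
= 0.5 + 0.125 + 0.125 + 0.0625 + 0.03125 + 0.015625 + 0.015625
= 0.8750
Since 0.8750 ≤ 1, prefix-free code exists


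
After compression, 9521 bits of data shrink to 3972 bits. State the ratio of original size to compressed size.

Compression ratio = Original / Compressed
= 9521 / 3972 = 2.40:1


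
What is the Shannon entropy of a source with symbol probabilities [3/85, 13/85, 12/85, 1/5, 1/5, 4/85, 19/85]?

H(X) = -Σ p(x) log₂ p(x)
  -3/85 × log₂(3/85) = 0.1703
  -13/85 × log₂(13/85) = 0.4143
  -12/85 × log₂(12/85) = 0.3987
  -1/5 × log₂(1/5) = 0.4644
  -1/5 × log₂(1/5) = 0.4644
  -4/85 × log₂(4/85) = 0.2075
  -19/85 × log₂(19/85) = 0.4832
H(X) = 2.6027 bits


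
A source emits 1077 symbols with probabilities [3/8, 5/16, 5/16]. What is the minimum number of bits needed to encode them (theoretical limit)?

Entropy H = 1.5794 bits/symbol
Minimum bits = H × n = 1.5794 × 1077
= 1701.05 bits


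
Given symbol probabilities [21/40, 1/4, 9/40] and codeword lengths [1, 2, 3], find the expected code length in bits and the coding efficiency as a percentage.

Average length L = Σ p_i × l_i = 1.7000 bits
Entropy H = 1.4722 bits
Efficiency η = H/L × 100% = 86.60%


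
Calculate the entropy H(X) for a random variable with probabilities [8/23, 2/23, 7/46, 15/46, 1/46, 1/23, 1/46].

H(X) = -Σ p(x) log₂ p(x)
  -8/23 × log₂(8/23) = 0.5299
  -2/23 × log₂(2/23) = 0.3064
  -7/46 × log₂(7/46) = 0.4133
  -15/46 × log₂(15/46) = 0.5272
  -1/46 × log₂(1/46) = 0.1201
  -1/23 × log₂(1/23) = 0.1967
  -1/46 × log₂(1/46) = 0.1201
H(X) = 2.2137 bits


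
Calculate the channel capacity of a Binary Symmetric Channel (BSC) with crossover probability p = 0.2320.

For BSC with error probability p:
C = 1 - H(p) where H(p) is binary entropy
H(0.2320) = -0.2320 × log₂(0.2320) - 0.7680 × log₂(0.7680)
H(p) = 0.7815
C = 1 - 0.7815 = 0.2185 bits/use


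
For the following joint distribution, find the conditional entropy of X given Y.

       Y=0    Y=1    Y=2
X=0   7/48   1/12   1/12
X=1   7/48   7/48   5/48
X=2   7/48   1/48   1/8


H(X|Y) = Σ_y p(y) H(X|Y=y)
  p(Y=0) = 7/16, H(X|Y=0) = 1.5850
  p(Y=1) = 1/4, H(X|Y=1) = 1.2807
  p(Y=2) = 5/16, H(X|Y=2) = 1.5656
H(X|Y) = 0.4375×1.5850 + 0.2500×1.2807 + 0.3125×1.5656 = 1.5028 bits


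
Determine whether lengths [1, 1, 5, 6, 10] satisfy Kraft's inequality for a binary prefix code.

Kraft inequality: Σ 2^(-l_i) ≤ 1 for prefix-free code
Calculating: 2^(-1) + 2^(-1) + 2^(-5) + 2^(-6) + 2^(-10)
= 0.5 + 0.5 + 0.03125 + 0.015625 + 0.0009765625
= 1.0479
Since 1.0479 > 1, prefix-free code does not exist


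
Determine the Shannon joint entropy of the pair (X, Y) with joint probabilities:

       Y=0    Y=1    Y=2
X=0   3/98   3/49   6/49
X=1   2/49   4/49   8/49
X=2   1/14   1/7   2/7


H(X,Y) = -Σ p(x,y) log₂ p(x,y)
  p(0,0)=3/98: -0.0306 × log₂(0.0306) = 0.1540
  p(0,1)=3/49: -0.0612 × log₂(0.0612) = 0.2467
  p(0,2)=6/49: -0.1224 × log₂(0.1224) = 0.3710
  p(1,0)=2/49: -0.0408 × log₂(0.0408) = 0.1884
  p(1,1)=4/49: -0.0816 × log₂(0.0816) = 0.2951
  p(1,2)=8/49: -0.1633 × log₂(0.1633) = 0.4269
  p(2,0)=1/14: -0.0714 × log₂(0.0714) = 0.2720
  p(2,1)=1/7: -0.1429 × log₂(0.1429) = 0.4011
  p(2,2)=2/7: -0.2857 × log₂(0.2857) = 0.5164
H(X,Y) = 2.8714 bits


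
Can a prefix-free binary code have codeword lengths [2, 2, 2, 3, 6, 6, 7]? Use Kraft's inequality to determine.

Kraft inequality: Σ 2^(-l_i) ≤ 1 for prefix-free code
Calculating: 2^(-2) + 2^(-2) + 2^(-2) + 2^(-3) + 2^(-6) + 2^(-6) + 2^(-7)
= 0.25 + 0.25 + 0.25 + 0.125 + 0.015625 + 0.015625 + 0.0078125
= 0.9141
Since 0.9141 ≤ 1, prefix-free code exists


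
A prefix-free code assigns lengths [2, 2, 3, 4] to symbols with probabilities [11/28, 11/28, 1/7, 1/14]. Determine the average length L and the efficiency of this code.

Average length L = Σ p_i × l_i = 2.2857 bits
Entropy H = 1.7321 bits
Efficiency η = H/L × 100% = 75.78%


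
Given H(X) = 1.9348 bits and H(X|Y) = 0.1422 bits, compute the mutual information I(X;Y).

I(X;Y) = H(X) - H(X|Y)
I(X;Y) = 1.9348 - 0.1422 = 1.7926 bits


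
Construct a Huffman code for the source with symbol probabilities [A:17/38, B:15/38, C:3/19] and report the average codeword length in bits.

Huffman tree construction:
Combine smallest probabilities repeatedly
Resulting codes:
  A: 0 (length 1)
  B: 11 (length 2)
  C: 10 (length 2)
Average length = Σ p(s) × length(s) = 1.5526 bits


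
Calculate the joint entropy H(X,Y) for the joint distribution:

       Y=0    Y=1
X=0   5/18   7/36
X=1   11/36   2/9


H(X,Y) = -Σ p(x,y) log₂ p(x,y)
  p(0,0)=5/18: -0.2778 × log₂(0.2778) = 0.5133
  p(0,1)=7/36: -0.1944 × log₂(0.1944) = 0.4594
  p(1,0)=11/36: -0.3056 × log₂(0.3056) = 0.5227
  p(1,1)=2/9: -0.2222 × log₂(0.2222) = 0.4822
H(X,Y) = 1.9776 bits


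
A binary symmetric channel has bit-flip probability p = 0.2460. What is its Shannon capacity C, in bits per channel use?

For BSC with error probability p:
C = 1 - H(p) where H(p) is binary entropy
H(0.2460) = -0.2460 × log₂(0.2460) - 0.7540 × log₂(0.7540)
H(p) = 0.8049
C = 1 - 0.8049 = 0.1951 bits/use


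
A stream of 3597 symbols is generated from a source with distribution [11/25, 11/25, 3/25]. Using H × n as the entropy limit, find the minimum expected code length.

Entropy H = 1.4094 bits/symbol
Minimum bits = H × n = 1.4094 × 3597
= 5069.47 bits


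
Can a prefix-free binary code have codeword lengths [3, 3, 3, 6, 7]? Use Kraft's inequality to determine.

Kraft inequality: Σ 2^(-l_i) ≤ 1 for prefix-free code
Calculating: 2^(-3) + 2^(-3) + 2^(-3) + 2^(-6) + 2^(-7)
= 0.125 + 0.125 + 0.125 + 0.015625 + 0.0078125
= 0.3984
Since 0.3984 ≤ 1, prefix-free code exists


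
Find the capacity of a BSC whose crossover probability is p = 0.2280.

For BSC with error probability p:
C = 1 - H(p) where H(p) is binary entropy
H(0.2280) = -0.2280 × log₂(0.2280) - 0.7720 × log₂(0.7720)
H(p) = 0.7745
C = 1 - 0.7745 = 0.2255 bits/use


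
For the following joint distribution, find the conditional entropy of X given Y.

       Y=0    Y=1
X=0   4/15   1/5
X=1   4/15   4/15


H(X|Y) = Σ_y p(y) H(X|Y=y)
  p(Y=0) = 8/15, H(X|Y=0) = 1.0000
  p(Y=1) = 7/15, H(X|Y=1) = 0.9852
H(X|Y) = 0.5333×1.0000 + 0.4667×0.9852 = 0.9931 bits


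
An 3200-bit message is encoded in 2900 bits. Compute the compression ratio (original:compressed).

Compression ratio = Original / Compressed
= 3200 / 2900 = 1.10:1


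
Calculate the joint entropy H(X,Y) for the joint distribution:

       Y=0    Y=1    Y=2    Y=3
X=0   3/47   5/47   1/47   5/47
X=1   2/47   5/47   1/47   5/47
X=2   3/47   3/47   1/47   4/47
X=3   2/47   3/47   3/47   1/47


H(X,Y) = -Σ p(x,y) log₂ p(x,y)
  p(0,0)=3/47: -0.0638 × log₂(0.0638) = 0.2534
  p(0,1)=5/47: -0.1064 × log₂(0.1064) = 0.3439
  p(0,2)=1/47: -0.0213 × log₂(0.0213) = 0.1182
  p(0,3)=5/47: -0.1064 × log₂(0.1064) = 0.3439
  p(1,0)=2/47: -0.0426 × log₂(0.0426) = 0.1938
  p(1,1)=5/47: -0.1064 × log₂(0.1064) = 0.3439
  p(1,2)=1/47: -0.0213 × log₂(0.0213) = 0.1182
  p(1,3)=5/47: -0.1064 × log₂(0.1064) = 0.3439
  p(2,0)=3/47: -0.0638 × log₂(0.0638) = 0.2534
  p(2,1)=3/47: -0.0638 × log₂(0.0638) = 0.2534
  p(2,2)=1/47: -0.0213 × log₂(0.0213) = 0.1182
  p(2,3)=4/47: -0.0851 × log₂(0.0851) = 0.3025
  p(3,0)=2/47: -0.0426 × log₂(0.0426) = 0.1938
  p(3,1)=3/47: -0.0638 × log₂(0.0638) = 0.2534
  p(3,2)=3/47: -0.0638 × log₂(0.0638) = 0.2534
  p(3,3)=1/47: -0.0213 × log₂(0.0213) = 0.1182
H(X,Y) = 3.8054 bits


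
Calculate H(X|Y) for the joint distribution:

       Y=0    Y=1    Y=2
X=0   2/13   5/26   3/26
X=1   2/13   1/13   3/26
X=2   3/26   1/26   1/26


H(X|Y) = Σ_y p(y) H(X|Y=y)
  p(Y=0) = 11/26, H(X|Y=0) = 1.5726
  p(Y=1) = 4/13, H(X|Y=1) = 1.2988
  p(Y=2) = 7/26, H(X|Y=2) = 1.4488
H(X|Y) = 0.4231×1.5726 + 0.3077×1.2988 + 0.2692×1.4488 = 1.4550 bits


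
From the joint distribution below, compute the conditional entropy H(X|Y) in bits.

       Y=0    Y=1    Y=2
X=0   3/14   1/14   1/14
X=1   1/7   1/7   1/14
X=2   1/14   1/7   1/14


H(X|Y) = Σ_y p(y) H(X|Y=y)
  p(Y=0) = 3/7, H(X|Y=0) = 1.4591
  p(Y=1) = 5/14, H(X|Y=1) = 1.5219
  p(Y=2) = 3/14, H(X|Y=2) = 1.5850
H(X|Y) = 0.4286×1.4591 + 0.3571×1.5219 + 0.2143×1.5850 = 1.5085 bits


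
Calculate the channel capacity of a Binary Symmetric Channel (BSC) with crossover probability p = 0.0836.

For BSC with error probability p:
C = 1 - H(p) where H(p) is binary entropy
H(0.0836) = -0.0836 × log₂(0.0836) - 0.9164 × log₂(0.9164)
H(p) = 0.4147
C = 1 - 0.4147 = 0.5853 bits/use


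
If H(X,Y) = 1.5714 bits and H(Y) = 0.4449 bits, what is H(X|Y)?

Chain rule: H(X,Y) = H(X|Y) + H(Y)
H(X|Y) = H(X,Y) - H(Y) = 1.5714 - 0.4449 = 1.1265 bits


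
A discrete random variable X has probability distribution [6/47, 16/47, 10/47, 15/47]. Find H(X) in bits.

H(X) = -Σ p(x) log₂ p(x)
  -6/47 × log₂(6/47) = 0.3791
  -16/47 × log₂(16/47) = 0.5292
  -10/47 × log₂(10/47) = 0.4750
  -15/47 × log₂(15/47) = 0.5259
H(X) = 1.9092 bits


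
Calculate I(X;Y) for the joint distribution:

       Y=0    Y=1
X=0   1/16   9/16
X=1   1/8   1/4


H(X) = 0.9544, H(Y) = 0.6962, H(X,Y) = 1.5919
I(X;Y) = H(X) + H(Y) - H(X,Y) = 0.0587 bits


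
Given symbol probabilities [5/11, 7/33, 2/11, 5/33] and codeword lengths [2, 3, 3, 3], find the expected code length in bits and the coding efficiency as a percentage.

Average length L = Σ p_i × l_i = 2.5455 bits
Entropy H = 1.8512 bits
Efficiency η = H/L × 100% = 72.73%


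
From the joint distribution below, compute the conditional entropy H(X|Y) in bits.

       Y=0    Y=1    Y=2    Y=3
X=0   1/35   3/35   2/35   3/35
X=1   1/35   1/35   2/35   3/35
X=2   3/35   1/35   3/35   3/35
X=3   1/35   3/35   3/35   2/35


H(X|Y) = Σ_y p(y) H(X|Y=y)
  p(Y=0) = 6/35, H(X|Y=0) = 1.7925
  p(Y=1) = 8/35, H(X|Y=1) = 1.8113
  p(Y=2) = 2/7, H(X|Y=2) = 1.9710
  p(Y=3) = 11/35, H(X|Y=3) = 1.9808
H(X|Y) = 0.1714×1.7925 + 0.2286×1.8113 + 0.2857×1.9710 + 0.3143×1.9808 = 1.9070 bits


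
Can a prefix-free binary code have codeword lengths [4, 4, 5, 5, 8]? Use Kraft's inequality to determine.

Kraft inequality: Σ 2^(-l_i) ≤ 1 for prefix-free code
Calculating: 2^(-4) + 2^(-4) + 2^(-5) + 2^(-5) + 2^(-8)
= 0.0625 + 0.0625 + 0.03125 + 0.03125 + 0.00390625
= 0.1914
Since 0.1914 ≤ 1, prefix-free code exists


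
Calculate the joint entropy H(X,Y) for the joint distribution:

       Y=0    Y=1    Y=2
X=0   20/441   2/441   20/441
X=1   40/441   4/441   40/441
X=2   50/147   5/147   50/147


H(X,Y) = -Σ p(x,y) log₂ p(x,y)
  p(0,0)=20/441: -0.0454 × log₂(0.0454) = 0.2024
  p(0,1)=2/441: -0.0045 × log₂(0.0045) = 0.0353
  p(0,2)=20/441: -0.0454 × log₂(0.0454) = 0.2024
  p(1,0)=40/441: -0.0907 × log₂(0.0907) = 0.3141
  p(1,1)=4/441: -0.0091 × log₂(0.0091) = 0.0615
  p(1,2)=40/441: -0.0907 × log₂(0.0907) = 0.3141
  p(2,0)=50/147: -0.3401 × log₂(0.3401) = 0.5292
  p(2,1)=5/147: -0.0340 × log₂(0.0340) = 0.1659
  p(2,2)=50/147: -0.3401 × log₂(0.3401) = 0.5292
H(X,Y) = 2.3541 bits


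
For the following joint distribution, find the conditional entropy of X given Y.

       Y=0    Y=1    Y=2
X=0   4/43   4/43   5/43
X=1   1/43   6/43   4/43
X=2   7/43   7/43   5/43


H(X|Y) = Σ_y p(y) H(X|Y=y)
  p(Y=0) = 12/43, H(X|Y=0) = 1.2807
  p(Y=1) = 17/43, H(X|Y=1) = 1.5486
  p(Y=2) = 14/43, H(X|Y=2) = 1.5774
H(X|Y) = 0.2791×1.2807 + 0.3953×1.5486 + 0.3256×1.5774 = 1.4832 bits


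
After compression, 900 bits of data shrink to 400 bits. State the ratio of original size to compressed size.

Compression ratio = Original / Compressed
= 900 / 400 = 2.25:1


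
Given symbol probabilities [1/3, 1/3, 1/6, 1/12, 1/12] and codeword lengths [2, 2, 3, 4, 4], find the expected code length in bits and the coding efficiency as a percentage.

Average length L = Σ p_i × l_i = 2.5000 bits
Entropy H = 2.0850 bits
Efficiency η = H/L × 100% = 83.40%


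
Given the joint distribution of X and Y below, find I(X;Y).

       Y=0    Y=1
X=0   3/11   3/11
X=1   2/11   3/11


H(X) = 0.9940, H(Y) = 0.9940, H(X,Y) = 1.9808
I(X;Y) = H(X) + H(Y) - H(X,Y) = 0.0072 bits


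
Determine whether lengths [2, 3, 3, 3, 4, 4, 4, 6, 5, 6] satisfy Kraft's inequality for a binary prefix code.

Kraft inequality: Σ 2^(-l_i) ≤ 1 for prefix-free code
Calculating: 2^(-2) + 2^(-3) + 2^(-3) + 2^(-3) + 2^(-4) + 2^(-4) + 2^(-4) + 2^(-6) + 2^(-5) + 2^(-6)
= 0.25 + 0.125 + 0.125 + 0.125 + 0.0625 + 0.0625 + 0.0625 + 0.015625 + 0.03125 + 0.015625
= 0.8750
Since 0.8750 ≤ 1, prefix-free code exists


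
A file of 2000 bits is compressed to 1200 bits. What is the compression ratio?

Compression ratio = Original / Compressed
= 2000 / 1200 = 1.67:1


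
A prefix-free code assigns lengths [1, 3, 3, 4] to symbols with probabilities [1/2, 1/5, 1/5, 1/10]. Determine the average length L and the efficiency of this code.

Average length L = Σ p_i × l_i = 2.1000 bits
Entropy H = 1.7610 bits
Efficiency η = H/L × 100% = 83.86%


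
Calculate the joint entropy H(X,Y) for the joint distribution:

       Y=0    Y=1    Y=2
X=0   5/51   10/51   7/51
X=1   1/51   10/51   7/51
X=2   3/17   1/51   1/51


H(X,Y) = -Σ p(x,y) log₂ p(x,y)
  p(0,0)=5/51: -0.0980 × log₂(0.0980) = 0.3285
  p(0,1)=10/51: -0.1961 × log₂(0.1961) = 0.4609
  p(0,2)=7/51: -0.1373 × log₂(0.1373) = 0.3932
  p(1,0)=1/51: -0.0196 × log₂(0.0196) = 0.1112
  p(1,1)=10/51: -0.1961 × log₂(0.1961) = 0.4609
  p(1,2)=7/51: -0.1373 × log₂(0.1373) = 0.3932
  p(2,0)=3/17: -0.1765 × log₂(0.1765) = 0.4416
  p(2,1)=1/51: -0.0196 × log₂(0.0196) = 0.1112
  p(2,2)=1/51: -0.0196 × log₂(0.0196) = 0.1112
H(X,Y) = 2.8120 bits


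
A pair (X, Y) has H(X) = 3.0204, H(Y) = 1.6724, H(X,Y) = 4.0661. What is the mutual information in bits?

I(X;Y) = H(X) + H(Y) - H(X,Y)
I(X;Y) = 3.0204 + 1.6724 - 4.0661 = 0.6267 bits


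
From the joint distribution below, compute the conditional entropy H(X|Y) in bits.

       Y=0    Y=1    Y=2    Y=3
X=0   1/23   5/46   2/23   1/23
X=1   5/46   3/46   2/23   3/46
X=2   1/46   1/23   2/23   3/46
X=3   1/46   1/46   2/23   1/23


H(X|Y) = Σ_y p(y) H(X|Y=y)
  p(Y=0) = 9/46, H(X|Y=0) = 1.6577
  p(Y=1) = 11/46, H(X|Y=1) = 1.7899
  p(Y=2) = 8/23, H(X|Y=2) = 2.0000
  p(Y=3) = 5/23, H(X|Y=3) = 1.9710
H(X|Y) = 0.1957×1.6577 + 0.2391×1.7899 + 0.3478×2.0000 + 0.2174×1.9710 = 1.8765 bits


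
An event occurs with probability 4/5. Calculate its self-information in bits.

Information content I(x) = -log₂(p(x))
I = -log₂(4/5) = -log₂(0.8000)
I = 0.3219 bits


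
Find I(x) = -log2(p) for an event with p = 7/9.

Information content I(x) = -log₂(p(x))
I = -log₂(7/9) = -log₂(0.7778)
I = 0.3626 bits


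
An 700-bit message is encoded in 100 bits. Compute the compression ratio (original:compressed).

Compression ratio = Original / Compressed
= 700 / 100 = 7.00:1


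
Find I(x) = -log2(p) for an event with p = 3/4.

Information content I(x) = -log₂(p(x))
I = -log₂(3/4) = -log₂(0.7500)
I = 0.4150 bits


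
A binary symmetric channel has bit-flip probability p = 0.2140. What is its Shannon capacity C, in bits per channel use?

For BSC with error probability p:
C = 1 - H(p) where H(p) is binary entropy
H(0.2140) = -0.2140 × log₂(0.2140) - 0.7860 × log₂(0.7860)
H(p) = 0.7491
C = 1 - 0.7491 = 0.2509 bits/use


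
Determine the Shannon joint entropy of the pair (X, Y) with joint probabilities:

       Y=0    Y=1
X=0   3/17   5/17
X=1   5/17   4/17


H(X,Y) = -Σ p(x,y) log₂ p(x,y)
  p(0,0)=3/17: -0.1765 × log₂(0.1765) = 0.4416
  p(0,1)=5/17: -0.2941 × log₂(0.2941) = 0.5193
  p(1,0)=5/17: -0.2941 × log₂(0.2941) = 0.5193
  p(1,1)=4/17: -0.2353 × log₂(0.2353) = 0.4912
H(X,Y) = 1.9713 bits


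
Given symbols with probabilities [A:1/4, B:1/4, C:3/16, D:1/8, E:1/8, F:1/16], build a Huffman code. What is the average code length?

Huffman tree construction:
Combine smallest probabilities repeatedly
Resulting codes:
  A: 01 (length 2)
  B: 10 (length 2)
  C: 111 (length 3)
  D: 001 (length 3)
  E: 110 (length 3)
  F: 000 (length 3)
Average length = Σ p(s) × length(s) = 2.5000 bits


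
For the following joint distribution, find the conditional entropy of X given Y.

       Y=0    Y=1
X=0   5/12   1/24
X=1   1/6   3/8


H(X|Y) = Σ_y p(y) H(X|Y=y)
  p(Y=0) = 7/12, H(X|Y=0) = 0.8631
  p(Y=1) = 5/12, H(X|Y=1) = 0.4690
H(X|Y) = 0.5833×0.8631 + 0.4167×0.4690 = 0.6989 bits


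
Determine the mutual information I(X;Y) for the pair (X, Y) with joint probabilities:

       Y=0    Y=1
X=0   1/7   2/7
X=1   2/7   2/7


H(X) = 0.9852, H(Y) = 0.9852, H(X,Y) = 1.9502
I(X;Y) = H(X) + H(Y) - H(X,Y) = 0.0202 bits


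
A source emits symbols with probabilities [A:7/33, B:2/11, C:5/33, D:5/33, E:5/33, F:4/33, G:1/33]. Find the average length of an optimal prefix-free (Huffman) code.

Huffman tree construction:
Combine smallest probabilities repeatedly
Resulting codes:
  A: 01 (length 2)
  B: 00 (length 2)
  C: 100 (length 3)
  D: 101 (length 3)
  E: 110 (length 3)
  F: 1111 (length 4)
  G: 1110 (length 4)
Average length = Σ p(s) × length(s) = 2.7576 bits


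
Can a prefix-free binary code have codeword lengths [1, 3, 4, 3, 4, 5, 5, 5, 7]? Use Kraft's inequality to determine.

Kraft inequality: Σ 2^(-l_i) ≤ 1 for prefix-free code
Calculating: 2^(-1) + 2^(-3) + 2^(-4) + 2^(-3) + 2^(-4) + 2^(-5) + 2^(-5) + 2^(-5) + 2^(-7)
= 0.5 + 0.125 + 0.0625 + 0.125 + 0.0625 + 0.03125 + 0.03125 + 0.03125 + 0.0078125
= 0.9766
Since 0.9766 ≤ 1, prefix-free code exists


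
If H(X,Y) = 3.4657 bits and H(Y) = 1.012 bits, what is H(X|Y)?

Chain rule: H(X,Y) = H(X|Y) + H(Y)
H(X|Y) = H(X,Y) - H(Y) = 3.4657 - 1.012 = 2.4537 bits


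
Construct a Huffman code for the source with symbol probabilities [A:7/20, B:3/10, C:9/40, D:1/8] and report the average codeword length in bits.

Huffman tree construction:
Combine smallest probabilities repeatedly
Resulting codes:
  A: 11 (length 2)
  B: 10 (length 2)
  C: 01 (length 2)
  D: 00 (length 2)
Average length = Σ p(s) × length(s) = 2.0000 bits


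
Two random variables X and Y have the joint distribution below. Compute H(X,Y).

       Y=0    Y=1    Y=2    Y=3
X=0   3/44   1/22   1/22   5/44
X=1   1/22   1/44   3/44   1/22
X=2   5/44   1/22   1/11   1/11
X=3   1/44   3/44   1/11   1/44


H(X,Y) = -Σ p(x,y) log₂ p(x,y)
  p(0,0)=3/44: -0.0682 × log₂(0.0682) = 0.2642
  p(0,1)=1/22: -0.0455 × log₂(0.0455) = 0.2027
  p(0,2)=1/22: -0.0455 × log₂(0.0455) = 0.2027
  p(0,3)=5/44: -0.1136 × log₂(0.1136) = 0.3565
  p(1,0)=1/22: -0.0455 × log₂(0.0455) = 0.2027
  p(1,1)=1/44: -0.0227 × log₂(0.0227) = 0.1241
  p(1,2)=3/44: -0.0682 × log₂(0.0682) = 0.2642
  p(1,3)=1/22: -0.0455 × log₂(0.0455) = 0.2027
  p(2,0)=5/44: -0.1136 × log₂(0.1136) = 0.3565
  p(2,1)=1/22: -0.0455 × log₂(0.0455) = 0.2027
  p(2,2)=1/11: -0.0909 × log₂(0.0909) = 0.3145
  p(2,3)=1/11: -0.0909 × log₂(0.0909) = 0.3145
  p(3,0)=1/44: -0.0227 × log₂(0.0227) = 0.1241
  p(3,1)=3/44: -0.0682 × log₂(0.0682) = 0.2642
  p(3,2)=1/11: -0.0909 × log₂(0.0909) = 0.3145
  p(3,3)=1/44: -0.0227 × log₂(0.0227) = 0.1241
H(X,Y) = 3.8348 bits


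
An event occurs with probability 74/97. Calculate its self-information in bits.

Information content I(x) = -log₂(p(x))
I = -log₂(74/97) = -log₂(0.7629)
I = 0.3905 bits


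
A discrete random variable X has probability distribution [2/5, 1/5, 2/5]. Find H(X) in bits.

H(X) = -Σ p(x) log₂ p(x)
  -2/5 × log₂(2/5) = 0.5288
  -1/5 × log₂(1/5) = 0.4644
  -2/5 × log₂(2/5) = 0.5288
H(X) = 1.5219 bits


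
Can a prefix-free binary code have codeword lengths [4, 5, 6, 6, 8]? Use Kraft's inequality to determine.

Kraft inequality: Σ 2^(-l_i) ≤ 1 for prefix-free code
Calculating: 2^(-4) + 2^(-5) + 2^(-6) + 2^(-6) + 2^(-8)
= 0.0625 + 0.03125 + 0.015625 + 0.015625 + 0.00390625
= 0.1289
Since 0.1289 ≤ 1, prefix-free code exists


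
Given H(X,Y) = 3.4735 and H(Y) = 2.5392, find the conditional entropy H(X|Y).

Chain rule: H(X,Y) = H(X|Y) + H(Y)
H(X|Y) = H(X,Y) - H(Y) = 3.4735 - 2.5392 = 0.9343 bits


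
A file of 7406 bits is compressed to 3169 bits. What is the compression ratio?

Compression ratio = Original / Compressed
= 7406 / 3169 = 2.34:1


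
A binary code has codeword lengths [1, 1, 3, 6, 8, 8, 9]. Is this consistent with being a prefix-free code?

Kraft inequality: Σ 2^(-l_i) ≤ 1 for prefix-free code
Calculating: 2^(-1) + 2^(-1) + 2^(-3) + 2^(-6) + 2^(-8) + 2^(-8) + 2^(-9)
= 0.5 + 0.5 + 0.125 + 0.015625 + 0.00390625 + 0.00390625 + 0.001953125
= 1.1504
Since 1.1504 > 1, prefix-free code does not exist


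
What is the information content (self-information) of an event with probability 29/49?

Information content I(x) = -log₂(p(x))
I = -log₂(29/49) = -log₂(0.5918)
I = 0.7567 bits


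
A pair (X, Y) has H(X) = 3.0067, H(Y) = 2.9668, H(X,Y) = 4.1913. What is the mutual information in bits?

I(X;Y) = H(X) + H(Y) - H(X,Y)
I(X;Y) = 3.0067 + 2.9668 - 4.1913 = 1.7822 bits


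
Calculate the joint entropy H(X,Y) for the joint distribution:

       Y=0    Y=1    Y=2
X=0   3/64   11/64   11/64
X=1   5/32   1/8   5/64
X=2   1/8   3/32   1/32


H(X,Y) = -Σ p(x,y) log₂ p(x,y)
  p(0,0)=3/64: -0.0469 × log₂(0.0469) = 0.2070
  p(0,1)=11/64: -0.1719 × log₂(0.1719) = 0.4367
  p(0,2)=11/64: -0.1719 × log₂(0.1719) = 0.4367
  p(1,0)=5/32: -0.1562 × log₂(0.1562) = 0.4184
  p(1,1)=1/8: -0.1250 × log₂(0.1250) = 0.3750
  p(1,2)=5/64: -0.0781 × log₂(0.0781) = 0.2873
  p(2,0)=1/8: -0.1250 × log₂(0.1250) = 0.3750
  p(2,1)=3/32: -0.0938 × log₂(0.0938) = 0.3202
  p(2,2)=1/32: -0.0312 × log₂(0.0312) = 0.1562
H(X,Y) = 3.0125 bits
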